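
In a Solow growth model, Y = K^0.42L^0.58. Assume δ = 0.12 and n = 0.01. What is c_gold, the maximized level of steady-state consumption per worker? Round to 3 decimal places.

c_gold ≈ 1.356

The effective depreciation rate is n + δ = 0.01 + 0.12 = 0.13.
Maximizing c = f(k) − (n+δ)·k gives f'(k) = n+δ, i.e. 0.42·k^(0.42−1) = 0.13, so k_gold = (0.42/0.13)^(1/0.58) ≈ 7.5529.
y_gold = 7.5529^0.42 ≈ 2.3378.
c_gold = y_gold − (n+δ)·k_gold = 2.3378 − 0.13·7.5529 ≈ 1.3559.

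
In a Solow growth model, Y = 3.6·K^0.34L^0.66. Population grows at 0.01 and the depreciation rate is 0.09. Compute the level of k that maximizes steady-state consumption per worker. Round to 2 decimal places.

Break-even investment rate: n + δ = 0.01 + 0.09 = 0.1.
Golden rule sets MPK = n+δ: 0.34·3.6·k^(0.34−1) = 0.1, so k_gold = (0.34·3.6/0.1)^(1/0.66) ≈ 44.4789.

k_gold ≈ 44.48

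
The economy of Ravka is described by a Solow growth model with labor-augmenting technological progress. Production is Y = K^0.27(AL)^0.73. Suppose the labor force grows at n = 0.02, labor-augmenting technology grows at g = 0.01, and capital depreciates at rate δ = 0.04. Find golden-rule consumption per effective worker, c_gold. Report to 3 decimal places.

c_gold ≈ 1.203

Capital per effective worker breaks even when investment replaces (n + g + δ)·k; here n + g + δ = 0.07.
Golden rule sets MPK = n+g+δ: 0.27·k^(0.27−1) = 0.07, so k_gold = (0.27/0.07)^(1/0.73) ≈ 6.3548.
y_gold = 6.3548^0.27 ≈ 1.6475.
c_gold = y_gold − (n+g+δ)·k_gold = 1.6475 − 0.07·6.3548 ≈ 1.2027.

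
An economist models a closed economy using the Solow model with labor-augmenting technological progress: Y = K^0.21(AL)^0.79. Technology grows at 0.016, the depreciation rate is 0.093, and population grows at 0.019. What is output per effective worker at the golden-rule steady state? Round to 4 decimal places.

y_gold ≈ 1.1407

n + g + δ = 0.019 + 0.016 + 0.093 = 0.128.
At the golden rule the marginal product of capital equals n+g+δ: 0.21·k^(0.21−1) = 0.128. Solving, k_gold = (0.21/0.128)^(1/0.79) ≈ 1.8714.
Output: y_gold = k_gold^0.21 = 1.8714^0.21 ≈ 1.1407.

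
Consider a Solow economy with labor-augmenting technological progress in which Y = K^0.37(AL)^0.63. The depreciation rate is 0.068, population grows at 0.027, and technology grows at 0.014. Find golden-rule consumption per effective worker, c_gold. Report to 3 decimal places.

Break-even investment rate: n + g + δ = 0.027 + 0.014 + 0.068 = 0.109.
At the golden rule the marginal product of capital equals n+g+δ: 0.37·k^(0.37−1) = 0.109. Solving, k_gold = (0.37/0.109)^(1/0.63) ≈ 6.9583.
y_gold = 6.9583^0.37 ≈ 2.0499.
c_gold = y_gold − (n+g+δ)·k_gold = 2.0499 − 0.109·6.9583 ≈ 1.2914.

c_gold ≈ 1.291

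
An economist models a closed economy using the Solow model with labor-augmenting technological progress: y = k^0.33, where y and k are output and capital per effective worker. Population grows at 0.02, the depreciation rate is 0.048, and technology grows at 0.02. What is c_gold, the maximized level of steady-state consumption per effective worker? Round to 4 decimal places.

Break-even investment rate: n + g + δ = 0.02 + 0.02 + 0.048 = 0.088.
Maximizing c = f(k) − (n+g+δ)·k gives f'(k) = n+g+δ, i.e. 0.33·k^(0.33−1) = 0.088, so k_gold = (0.33/0.088)^(1/0.67) ≈ 7.1906.
y_gold = 7.1906^0.33 ≈ 1.9175.
c_gold = y_gold − (n+g+δ)·k_gold = 1.9175 − 0.088·7.1906 ≈ 1.2847.

c_gold ≈ 1.2847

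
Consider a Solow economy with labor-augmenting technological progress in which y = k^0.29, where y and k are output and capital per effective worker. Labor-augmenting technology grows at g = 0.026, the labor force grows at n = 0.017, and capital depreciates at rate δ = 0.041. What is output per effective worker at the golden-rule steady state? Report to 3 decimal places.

Break-even investment rate: n + g + δ = 0.017 + 0.026 + 0.041 = 0.084.
At the golden rule the marginal product of capital equals n+g+δ: 0.29·k^(0.29−1) = 0.084. Solving, k_gold = (0.29/0.084)^(1/0.71) ≈ 5.7268.
Output: y_gold = k_gold^0.29 = 5.7268^0.29 ≈ 1.6588.

y_gold ≈ 1.659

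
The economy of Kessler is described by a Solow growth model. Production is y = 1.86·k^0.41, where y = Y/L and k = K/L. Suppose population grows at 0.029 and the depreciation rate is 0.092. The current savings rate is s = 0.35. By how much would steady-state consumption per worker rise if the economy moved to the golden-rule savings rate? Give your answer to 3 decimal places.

Capital per worker breaks even when investment replaces (n + δ)·k; here n + δ = 0.121.
Current steady state (s = 0.35): k* = (0.35·1.86/0.121)^(1/0.59) ≈ 17.3235, y* = 1.86·17.3235^0.41 ≈ 5.9890, c* = (1−0.35)·5.9890 ≈ 3.8928.
Maximizing c = f(k) − (n+δ)·k gives f'(k) = n+δ, i.e. 0.41·1.86·k^(0.41−1) = 0.121, so k_gold = (0.41·1.86/0.121)^(1/0.59) ≈ 22.6519.
y_gold = 1.86·22.6519^0.41 ≈ 6.6851, c_gold = y_gold − 0.121·k_gold ≈ 3.9442.
Gain: Δc = 3.9442 − 3.8928 ≈ 0.0513.

Δc ≈ 0.051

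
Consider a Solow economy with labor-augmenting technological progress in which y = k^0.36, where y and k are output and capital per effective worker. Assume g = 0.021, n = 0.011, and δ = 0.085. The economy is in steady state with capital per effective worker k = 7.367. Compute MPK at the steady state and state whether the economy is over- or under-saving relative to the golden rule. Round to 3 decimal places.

over-saving; MPK ≈ 0.100

Break-even investment rate: n + g + δ = 0.011 + 0.021 + 0.085 = 0.117.
MPK = 0.36·k^(0.36−1) = 0.36·7.367^(-0.64) ≈ 0.1003.
MPK < 0.117, so the economy is dynamically inefficient (over-saving).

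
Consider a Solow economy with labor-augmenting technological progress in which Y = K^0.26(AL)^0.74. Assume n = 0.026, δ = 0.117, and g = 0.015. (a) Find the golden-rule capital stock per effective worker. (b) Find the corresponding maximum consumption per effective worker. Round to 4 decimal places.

The effective depreciation rate is n + g + δ = 0.026 + 0.015 + 0.117 = 0.158.
At the golden rule the marginal product of capital equals n+g+δ: 0.26·k^(0.26−1) = 0.158. Solving, k_gold = (0.26/0.158)^(1/0.74) ≈ 1.9603.
y_gold = 1.9603^0.26 ≈ 1.1913; c_gold = y_gold − 0.158·k_gold ≈ 0.8815.

(a) k_gold ≈ 1.9603; (b) c_gold ≈ 0.8815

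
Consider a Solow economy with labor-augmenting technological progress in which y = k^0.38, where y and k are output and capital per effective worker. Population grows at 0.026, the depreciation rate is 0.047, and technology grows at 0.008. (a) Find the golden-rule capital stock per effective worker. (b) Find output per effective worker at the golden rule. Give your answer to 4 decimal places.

Break-even investment rate: n + g + δ = 0.026 + 0.008 + 0.047 = 0.081.
At the golden rule the marginal product of capital equals n+g+δ: 0.38·k^(0.38−1) = 0.081. Solving, k_gold = (0.38/0.081)^(1/0.62) ≈ 12.0987.
y_gold = 12.0987^0.38 ≈ 2.5789.

(a) k_gold ≈ 12.0987; (b) y_gold ≈ 2.5789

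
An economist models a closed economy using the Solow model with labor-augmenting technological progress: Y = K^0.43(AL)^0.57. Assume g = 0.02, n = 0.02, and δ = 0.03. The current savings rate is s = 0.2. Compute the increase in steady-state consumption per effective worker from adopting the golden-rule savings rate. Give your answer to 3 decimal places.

Δc ≈ 0.476

Capital per effective worker breaks even when investment replaces (n + g + δ)·k; here n + g + δ = 0.07.
Current steady state (s = 0.2): k* = (0.2/0.07)^(1/0.57) ≈ 6.3078, y* = 6.3078^0.43 ≈ 2.2077, c* = (1−0.2)·2.2077 ≈ 1.7662.
Setting f'(k) = n+g+δ gives 0.43·k^(0.43−1) = 0.07, hence k_gold = (0.43/0.07)^(1/0.57) ≈ 24.1605.
y_gold = 24.1605^0.43 ≈ 3.9331, c_gold = y_gold − 0.07·k_gold ≈ 2.2419.
Gain: Δc = 2.2419 − 1.7662 ≈ 0.4757.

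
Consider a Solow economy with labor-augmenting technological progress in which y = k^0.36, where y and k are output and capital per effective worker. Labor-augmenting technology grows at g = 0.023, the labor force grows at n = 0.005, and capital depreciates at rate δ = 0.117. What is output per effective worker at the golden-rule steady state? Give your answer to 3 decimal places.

n + g + δ = 0.005 + 0.023 + 0.117 = 0.145.
Golden rule sets MPK = n+g+δ: 0.36·k^(0.36−1) = 0.145, so k_gold = (0.36/0.145)^(1/0.64) ≈ 4.1408.
Output: y_gold = k_gold^0.36 = 4.1408^0.36 ≈ 1.6678.

y_gold ≈ 1.668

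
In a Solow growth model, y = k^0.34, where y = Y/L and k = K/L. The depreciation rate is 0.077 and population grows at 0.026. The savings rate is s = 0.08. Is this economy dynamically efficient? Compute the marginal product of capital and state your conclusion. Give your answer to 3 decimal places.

n + δ = 0.026 + 0.077 = 0.103.
Steady-state k*: s·k^0.34 = 0.103·k gives k* = (0.08/0.103)^(1/0.66) ≈ 0.6819.
MPK = 0.34·0.6819^(-0.66) ≈ 0.4377.
MPK > n+δ = 0.103, so the economy is dynamically efficient (under-saving).

dynamically efficient; MPK ≈ 0.438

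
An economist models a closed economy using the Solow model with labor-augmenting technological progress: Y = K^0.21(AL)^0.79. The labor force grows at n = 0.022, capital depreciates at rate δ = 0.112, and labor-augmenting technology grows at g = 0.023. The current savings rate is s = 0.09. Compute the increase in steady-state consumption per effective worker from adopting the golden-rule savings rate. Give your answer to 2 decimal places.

Δc ≈ 0.07

Capital per effective worker breaks even when investment replaces (n + g + δ)·k; here n + g + δ = 0.157.
Current steady state (s = 0.09): k* = (0.09/0.157)^(1/0.79) ≈ 0.4944, y* = 0.4944^0.21 ≈ 0.8625, c* = (1−0.09)·0.8625 ≈ 0.7849.
Golden rule sets MPK = n+g+δ: 0.21·k^(0.21−1) = 0.157, so k_gold = (0.21/0.157)^(1/0.79) ≈ 1.4451.
y_gold = 1.4451^0.21 ≈ 1.0804, c_gold = y_gold − 0.157·k_gold ≈ 0.8535.
Gain: Δc = 0.8535 − 0.7849 ≈ 0.0686.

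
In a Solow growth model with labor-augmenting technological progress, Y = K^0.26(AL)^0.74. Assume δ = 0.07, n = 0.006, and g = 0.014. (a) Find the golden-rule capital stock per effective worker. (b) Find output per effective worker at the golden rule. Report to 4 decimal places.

Break-even investment rate: n + g + δ = 0.006 + 0.014 + 0.07 = 0.09.
Setting f'(k) = n+g+δ gives 0.26·k^(0.26−1) = 0.09, hence k_gold = (0.26/0.09)^(1/0.74) ≈ 4.1938.
y_gold = 4.1938^0.26 ≈ 1.4517.

(a) k_gold ≈ 4.1938; (b) y_gold ≈ 1.4517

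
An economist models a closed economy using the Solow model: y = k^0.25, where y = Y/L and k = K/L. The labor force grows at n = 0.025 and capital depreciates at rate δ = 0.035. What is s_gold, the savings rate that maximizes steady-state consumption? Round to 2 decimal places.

s_gold = 0.25

Capital per worker breaks even when investment replaces (n + δ)·k; here n + δ = 0.06.
At the golden rule MPK = n+δ, and in any Cobb-Douglas steady state s = (n+δ)·k/y = MPK·k/y = capital's share 0.25.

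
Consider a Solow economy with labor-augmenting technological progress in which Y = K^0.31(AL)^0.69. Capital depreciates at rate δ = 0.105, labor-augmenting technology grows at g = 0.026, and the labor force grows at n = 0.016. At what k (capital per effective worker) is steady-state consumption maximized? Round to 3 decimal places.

Capital per effective worker breaks even when investment replaces (n + g + δ)·k; here n + g + δ = 0.147.
Golden rule sets MPK = n+g+δ: 0.31·k^(0.31−1) = 0.147, so k_gold = (0.31/0.147)^(1/0.69) ≈ 2.9487.

k_gold ≈ 2.949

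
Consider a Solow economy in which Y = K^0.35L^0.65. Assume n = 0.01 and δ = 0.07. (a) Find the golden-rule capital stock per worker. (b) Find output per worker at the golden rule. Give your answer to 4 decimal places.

Break-even investment rate: n + δ = 0.01 + 0.07 = 0.08.
Setting f'(k) = n+δ gives 0.35·k^(0.35−1) = 0.08, hence k_gold = (0.35/0.08)^(1/0.65) ≈ 9.6855.
y_gold = 9.6855^0.35 ≈ 2.2138.

(a) k_gold ≈ 9.6855; (b) y_gold ≈ 2.2138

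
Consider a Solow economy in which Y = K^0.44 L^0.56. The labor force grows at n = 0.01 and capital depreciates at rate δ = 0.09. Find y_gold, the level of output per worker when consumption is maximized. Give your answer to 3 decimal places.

Capital per worker breaks even when investment replaces (n + δ)·k; here n + δ = 0.1.
Maximizing c = f(k) − (n+δ)·k gives f'(k) = n+δ, i.e. 0.44·k^(0.44−1) = 0.1, so k_gold = (0.44/0.1)^(1/0.56) ≈ 14.0936.
Output: y_gold = k_gold^0.44 = 14.0936^0.44 ≈ 3.2031.

y_gold ≈ 3.203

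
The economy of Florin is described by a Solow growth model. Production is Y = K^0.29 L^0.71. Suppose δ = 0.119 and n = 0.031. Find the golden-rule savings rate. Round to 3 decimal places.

s_gold = 0.290

n + δ = 0.031 + 0.119 = 0.15.
At the golden rule MPK = n+δ, and in any Cobb-Douglas steady state s = (n+δ)·k/y = MPK·k/y = capital's share 0.29.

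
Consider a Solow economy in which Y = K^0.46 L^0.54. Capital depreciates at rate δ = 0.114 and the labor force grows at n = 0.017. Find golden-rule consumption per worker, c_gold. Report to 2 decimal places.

c_gold ≈ 1.57

The effective depreciation rate is n + δ = 0.017 + 0.114 = 0.131.
Maximizing c = f(k) − (n+δ)·k gives f'(k) = n+δ, i.e. 0.46·k^(0.46−1) = 0.131, so k_gold = (0.46/0.131)^(1/0.54) ≈ 10.2367.
y_gold = 10.2367^0.46 ≈ 2.9152.
c_gold = y_gold − (n+δ)·k_gold = 2.9152 − 0.131·10.2367 ≈ 1.5742.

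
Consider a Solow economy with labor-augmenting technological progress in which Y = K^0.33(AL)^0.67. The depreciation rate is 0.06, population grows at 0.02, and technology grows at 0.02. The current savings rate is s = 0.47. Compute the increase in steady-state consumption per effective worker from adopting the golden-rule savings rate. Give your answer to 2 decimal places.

Δc ≈ 0.07

Capital per effective worker breaks even when investment replaces (n + g + δ)·k; here n + g + δ = 0.1.
Current steady state (s = 0.47): k* = (0.47/0.1)^(1/0.67) ≈ 10.0724, y* = 10.0724^0.33 ≈ 2.1431, c* = (1−0.47)·2.1431 ≈ 1.1358.
At the golden rule the marginal product of capital equals n+g+δ: 0.33·k^(0.33−1) = 0.1. Solving, k_gold = (0.33/0.1)^(1/0.67) ≈ 5.9416.
y_gold = 5.9416^0.33 ≈ 1.8005, c_gold = y_gold − 0.1·k_gold ≈ 1.2063.
Gain: Δc = 1.2063 − 1.1358 ≈ 0.0705.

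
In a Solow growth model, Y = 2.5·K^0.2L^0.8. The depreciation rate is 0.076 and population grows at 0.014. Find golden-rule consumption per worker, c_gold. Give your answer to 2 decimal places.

The effective depreciation rate is n + δ = 0.014 + 0.076 = 0.09.
At the golden rule the marginal product of capital equals n+δ: 0.2·2.5·k^(0.2−1) = 0.09. Solving, k_gold = (0.2·2.5/0.09)^(1/0.8) ≈ 8.5292.
y_gold = 2.5·8.5292^0.2 ≈ 3.8381.
c_gold = y_gold − (n+δ)·k_gold = 3.8381 − 0.09·8.5292 ≈ 3.0705.

c_gold ≈ 3.07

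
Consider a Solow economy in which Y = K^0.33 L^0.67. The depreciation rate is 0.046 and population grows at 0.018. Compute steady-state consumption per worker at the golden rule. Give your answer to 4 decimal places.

c_gold ≈ 1.5029

Break-even investment rate: n + δ = 0.018 + 0.046 = 0.064.
Setting f'(k) = n+δ gives 0.33·k^(0.33−1) = 0.064, hence k_gold = (0.33/0.064)^(1/0.67) ≈ 11.5660.
y_gold = 11.5660^0.33 ≈ 2.2431.
c_gold = y_gold − (n+δ)·k_gold = 2.2431 − 0.064·11.5660 ≈ 1.5029.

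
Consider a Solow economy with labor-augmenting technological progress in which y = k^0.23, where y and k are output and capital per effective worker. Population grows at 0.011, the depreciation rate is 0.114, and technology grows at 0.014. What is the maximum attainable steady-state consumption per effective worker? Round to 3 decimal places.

c_gold ≈ 0.895

n + g + δ = 0.011 + 0.014 + 0.114 = 0.139.
Setting f'(k) = n+g+δ gives 0.23·k^(0.23−1) = 0.139, hence k_gold = (0.23/0.139)^(1/0.77) ≈ 1.9233.
y_gold = 1.9233^0.23 ≈ 1.1623.
c_gold = y_gold − (n+g+δ)·k_gold = 1.1623 − 0.139·1.9233 ≈ 0.8950.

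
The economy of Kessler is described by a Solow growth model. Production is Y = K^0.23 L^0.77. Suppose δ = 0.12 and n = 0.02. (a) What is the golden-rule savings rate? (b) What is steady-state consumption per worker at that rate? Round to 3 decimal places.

n + δ = 0.02 + 0.12 = 0.14.
For Cobb-Douglas, s_gold equals capital's share: s_gold = 0.23.
Golden rule sets MPK = n+δ: 0.23·k^(0.23−1) = 0.14, so k_gold = (0.23/0.14)^(1/0.77) ≈ 1.9055.
y_gold = 1.9055^0.23 ≈ 1.1598; c_gold = (1−0.23)·y_gold ≈ 0.8931.

(a) s_gold = 0.230; (b) c_gold ≈ 0.893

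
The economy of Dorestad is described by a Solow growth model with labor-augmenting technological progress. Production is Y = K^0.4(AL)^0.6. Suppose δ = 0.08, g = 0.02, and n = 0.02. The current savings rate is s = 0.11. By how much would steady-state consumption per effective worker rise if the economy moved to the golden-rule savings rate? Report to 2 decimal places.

The effective depreciation rate is n + g + δ = 0.02 + 0.02 + 0.08 = 0.12.
Current steady state (s = 0.11): k* = (0.11/0.12)^(1/0.6) ≈ 0.8650, y* = 0.8650^0.4 ≈ 0.9436, c* = (1−0.11)·0.9436 ≈ 0.8398.
Golden rule sets MPK = n+g+δ: 0.4·k^(0.4−1) = 0.12, so k_gold = (0.4/0.12)^(1/0.6) ≈ 7.4381.
y_gold = 7.4381^0.4 ≈ 2.2314, c_gold = y_gold − 0.12·k_gold ≈ 1.3389.
Gain: Δc = 1.3389 − 0.8398 ≈ 0.4990.

Δc ≈ 0.50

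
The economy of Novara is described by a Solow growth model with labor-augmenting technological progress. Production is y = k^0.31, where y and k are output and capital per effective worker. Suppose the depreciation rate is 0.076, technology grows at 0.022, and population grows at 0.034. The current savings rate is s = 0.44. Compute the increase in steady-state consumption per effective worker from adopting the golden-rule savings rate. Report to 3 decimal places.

Capital per effective worker breaks even when investment replaces (n + g + δ)·k; here n + g + δ = 0.132.
Current steady state (s = 0.44): k* = (0.44/0.132)^(1/0.69) ≈ 5.7253, y* = 5.7253^0.31 ≈ 1.7176, c* = (1−0.44)·1.7176 ≈ 0.9618.
Setting f'(k) = n+g+δ gives 0.31·k^(0.31−1) = 0.132, hence k_gold = (0.31/0.132)^(1/0.69) ≈ 3.4465.
y_gold = 3.4465^0.31 ≈ 1.4675, c_gold = y_gold − 0.132·k_gold ≈ 1.0126.
Gain: Δc = 1.0126 − 0.9618 ≈ 0.0507.

Δc ≈ 0.051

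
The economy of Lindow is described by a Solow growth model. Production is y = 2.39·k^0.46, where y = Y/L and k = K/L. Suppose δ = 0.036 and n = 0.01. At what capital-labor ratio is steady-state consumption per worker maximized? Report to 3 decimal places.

Capital per worker breaks even when investment replaces (n + δ)·k; here n + δ = 0.046.
Setting f'(k) = n+δ gives 0.46·2.39·k^(0.46−1) = 0.046, hence k_gold = (0.46·2.39/0.046)^(1/0.54) ≈ 356.9346.

k_gold ≈ 356.935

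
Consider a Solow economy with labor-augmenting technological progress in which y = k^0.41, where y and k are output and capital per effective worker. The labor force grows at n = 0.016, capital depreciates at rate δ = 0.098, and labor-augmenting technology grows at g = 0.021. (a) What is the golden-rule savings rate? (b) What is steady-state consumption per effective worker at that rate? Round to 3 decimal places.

(a) s_gold = 0.410; (b) c_gold ≈ 1.277

The effective depreciation rate is n + g + δ = 0.016 + 0.021 + 0.098 = 0.135.
For Cobb-Douglas, s_gold equals capital's share: s_gold = 0.41.
Setting f'(k) = n+g+δ gives 0.41·k^(0.41−1) = 0.135, hence k_gold = (0.41/0.135)^(1/0.59) ≈ 6.5722.
y_gold = 6.5722^0.41 ≈ 2.1640; c_gold = (1−0.41)·y_gold ≈ 1.2768.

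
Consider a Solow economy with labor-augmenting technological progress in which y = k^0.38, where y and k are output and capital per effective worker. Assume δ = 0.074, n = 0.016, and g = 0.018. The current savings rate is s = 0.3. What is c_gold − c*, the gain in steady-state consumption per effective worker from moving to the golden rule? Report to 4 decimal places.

Break-even investment rate: n + g + δ = 0.016 + 0.018 + 0.074 = 0.108.
Current steady state (s = 0.3): k* = (0.3/0.108)^(1/0.62) ≈ 5.1957, y* = 5.1957^0.38 ≈ 1.8704, c* = (1−0.3)·1.8704 ≈ 1.3093.
Setting f'(k) = n+g+δ gives 0.38·k^(0.38−1) = 0.108, hence k_gold = (0.38/0.108)^(1/0.62) ≈ 7.6072.
y_gold = 7.6072^0.38 ≈ 2.1620, c_gold = y_gold − 0.108·k_gold ≈ 1.3405.
Gain: Δc = 1.3405 − 1.3093 ≈ 0.0312.

Δc ≈ 0.0312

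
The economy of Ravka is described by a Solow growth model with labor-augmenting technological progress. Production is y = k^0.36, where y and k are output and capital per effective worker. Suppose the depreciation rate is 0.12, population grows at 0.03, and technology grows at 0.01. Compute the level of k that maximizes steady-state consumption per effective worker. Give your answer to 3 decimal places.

The effective depreciation rate is n + g + δ = 0.03 + 0.01 + 0.12 = 0.16.
Golden rule sets MPK = n+g+δ: 0.36·k^(0.36−1) = 0.16, so k_gold = (0.36/0.16)^(1/0.64) ≈ 3.5505.

k_gold ≈ 3.550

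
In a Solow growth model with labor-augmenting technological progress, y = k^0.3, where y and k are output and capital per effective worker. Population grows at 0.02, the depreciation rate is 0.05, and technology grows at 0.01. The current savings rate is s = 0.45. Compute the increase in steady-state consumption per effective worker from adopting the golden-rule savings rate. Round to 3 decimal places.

Δc ≈ 0.080

n + g + δ = 0.02 + 0.01 + 0.05 = 0.08.
Current steady state (s = 0.45): k* = (0.45/0.08)^(1/0.7) ≈ 11.7924, y* = 11.7924^0.3 ≈ 2.0964, c* = (1−0.45)·2.0964 ≈ 1.1530.
Setting f'(k) = n+g+δ gives 0.3·k^(0.3−1) = 0.08, hence k_gold = (0.3/0.08)^(1/0.7) ≈ 6.6076.
y_gold = 6.6076^0.3 ≈ 1.7620, c_gold = y_gold − 0.08·k_gold ≈ 1.2334.
Gain: Δc = 1.2334 − 1.1530 ≈ 0.0804.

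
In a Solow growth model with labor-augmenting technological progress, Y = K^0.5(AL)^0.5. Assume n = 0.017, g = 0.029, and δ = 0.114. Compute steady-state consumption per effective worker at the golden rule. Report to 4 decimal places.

Break-even investment rate: n + g + δ = 0.017 + 0.029 + 0.114 = 0.16.
Golden rule sets MPK = n+g+δ: 0.5·k^(0.5−1) = 0.16, so k_gold = (0.5/0.16)^(1/0.5) ≈ 9.7656.
y_gold = 9.7656^0.5 ≈ 3.1250.
c_gold = y_gold − (n+g+δ)·k_gold = 3.1250 − 0.16·9.7656 ≈ 1.5625.

c_gold ≈ 1.5625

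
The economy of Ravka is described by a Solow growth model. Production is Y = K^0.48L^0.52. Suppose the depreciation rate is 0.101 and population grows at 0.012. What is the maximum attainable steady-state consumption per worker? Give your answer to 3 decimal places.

c_gold ≈ 1.976

Break-even investment rate: n + δ = 0.012 + 0.101 = 0.113.
Golden rule sets MPK = n+δ: 0.48·k^(0.48−1) = 0.113, so k_gold = (0.48/0.113)^(1/0.52) ≈ 16.1438.
y_gold = 16.1438^0.48 ≈ 3.8005.
c_gold = y_gold − (n+δ)·k_gold = 3.8005 − 0.113·16.1438 ≈ 1.9763.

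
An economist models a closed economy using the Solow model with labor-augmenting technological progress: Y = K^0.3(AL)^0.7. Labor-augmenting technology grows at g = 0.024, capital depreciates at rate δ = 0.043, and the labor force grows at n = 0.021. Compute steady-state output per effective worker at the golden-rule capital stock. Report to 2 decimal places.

y_gold ≈ 1.69

Break-even investment rate: n + g + δ = 0.021 + 0.024 + 0.043 = 0.088.
Maximizing c = f(k) − (n+g+δ)·k gives f'(k) = n+g+δ, i.e. 0.3·k^(0.3−1) = 0.088, so k_gold = (0.3/0.088)^(1/0.7) ≈ 5.7665.
Output: y_gold = k_gold^0.3 = 5.7665^0.3 ≈ 1.6915.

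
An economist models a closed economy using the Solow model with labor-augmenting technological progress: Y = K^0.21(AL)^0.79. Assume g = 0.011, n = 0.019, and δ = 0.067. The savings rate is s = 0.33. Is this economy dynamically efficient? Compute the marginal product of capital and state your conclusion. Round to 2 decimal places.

dynamically inefficient; MPK ≈ 0.06

Break-even investment rate: n + g + δ = 0.019 + 0.011 + 0.067 = 0.097.
Steady-state k*: s·k^0.21 = 0.097·k gives k* = (0.33/0.097)^(1/0.79) ≈ 4.7108.
MPK = 0.21·4.7108^(-0.79) ≈ 0.0617.
MPK < n+g+δ = 0.097, so the economy is dynamically inefficient (over-saving).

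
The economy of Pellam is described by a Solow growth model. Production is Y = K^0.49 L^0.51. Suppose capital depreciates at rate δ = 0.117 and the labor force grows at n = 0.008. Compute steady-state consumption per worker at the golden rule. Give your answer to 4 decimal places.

The effective depreciation rate is n + δ = 0.008 + 0.117 = 0.125.
At the golden rule the marginal product of capital equals n+δ: 0.49·k^(0.49−1) = 0.125. Solving, k_gold = (0.49/0.125)^(1/0.51) ≈ 14.5648.
y_gold = 14.5648^0.49 ≈ 3.7155.
c_gold = y_gold − (n+δ)·k_gold = 3.7155 − 0.125·14.5648 ≈ 1.8949.

c_gold ≈ 1.8949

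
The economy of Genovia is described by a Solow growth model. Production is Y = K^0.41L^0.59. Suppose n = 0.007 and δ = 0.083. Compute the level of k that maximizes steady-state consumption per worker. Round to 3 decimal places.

k_gold ≈ 13.067

The effective depreciation rate is n + δ = 0.007 + 0.083 = 0.09.
At the golden rule the marginal product of capital equals n+δ: 0.41·k^(0.41−1) = 0.09. Solving, k_gold = (0.41/0.09)^(1/0.59) ≈ 13.0669.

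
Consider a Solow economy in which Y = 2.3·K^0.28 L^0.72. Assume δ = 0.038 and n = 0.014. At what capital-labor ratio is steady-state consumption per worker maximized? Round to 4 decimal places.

k_gold ≈ 32.9528

The effective depreciation rate is n + δ = 0.014 + 0.038 = 0.052.
Golden rule sets MPK = n+δ: 0.28·2.3·k^(0.28−1) = 0.052, so k_gold = (0.28·2.3/0.052)^(1/0.72) ≈ 32.9528.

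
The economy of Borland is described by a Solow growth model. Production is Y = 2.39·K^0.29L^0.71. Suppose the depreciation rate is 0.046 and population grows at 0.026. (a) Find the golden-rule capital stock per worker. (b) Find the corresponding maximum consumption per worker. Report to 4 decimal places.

Capital per worker breaks even when investment replaces (n + δ)·k; here n + δ = 0.072.
Maximizing c = f(k) − (n+δ)·k gives f'(k) = n+δ, i.e. 0.29·2.39·k^(0.29−1) = 0.072, so k_gold = (0.29·2.39/0.072)^(1/0.71) ≈ 24.2750.
y_gold = 2.39·24.2750^0.29 ≈ 6.0269; c_gold = y_gold − 0.072·k_gold ≈ 4.2791.

(a) k_gold ≈ 24.2750; (b) c_gold ≈ 4.2791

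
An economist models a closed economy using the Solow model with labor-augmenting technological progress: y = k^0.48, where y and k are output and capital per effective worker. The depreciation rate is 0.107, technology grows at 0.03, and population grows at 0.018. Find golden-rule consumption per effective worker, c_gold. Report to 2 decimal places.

c_gold ≈ 1.48

Capital per effective worker breaks even when investment replaces (n + g + δ)·k; here n + g + δ = 0.155.
Setting f'(k) = n+g+δ gives 0.48·k^(0.48−1) = 0.155, hence k_gold = (0.48/0.155)^(1/0.52) ≈ 8.7914.
y_gold = 8.7914^0.48 ≈ 2.8389.
c_gold = y_gold − (n+g+δ)·k_gold = 2.8389 − 0.155·8.7914 ≈ 1.4762.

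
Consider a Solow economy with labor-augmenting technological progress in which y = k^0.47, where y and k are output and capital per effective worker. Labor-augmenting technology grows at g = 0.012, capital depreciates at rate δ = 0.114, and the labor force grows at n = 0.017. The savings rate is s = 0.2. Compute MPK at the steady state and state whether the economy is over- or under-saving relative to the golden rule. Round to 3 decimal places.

n + g + δ = 0.017 + 0.012 + 0.114 = 0.143.
Steady-state k*: s·k^0.47 = 0.143·k gives k* = (0.2/0.143)^(1/0.53) ≈ 1.8832.
MPK = 0.47·1.8832^(-0.53) ≈ 0.3360.
MPK > n+g+δ = 0.143, so the economy is dynamically efficient (under-saving).

under-saving; MPK ≈ 0.336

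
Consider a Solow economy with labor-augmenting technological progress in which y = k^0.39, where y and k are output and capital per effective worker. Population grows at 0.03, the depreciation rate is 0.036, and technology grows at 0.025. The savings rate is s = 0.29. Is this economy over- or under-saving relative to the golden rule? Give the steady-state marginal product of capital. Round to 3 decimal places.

under-saving; MPK ≈ 0.122

Break-even investment rate: n + g + δ = 0.03 + 0.025 + 0.036 = 0.091.
Steady-state k*: s·k^0.39 = 0.091·k gives k* = (0.29/0.091)^(1/0.61) ≈ 6.6861.
MPK = 0.39·6.6861^(-0.61) ≈ 0.1224.
MPK > n+g+δ = 0.091, so the economy is dynamically efficient (under-saving).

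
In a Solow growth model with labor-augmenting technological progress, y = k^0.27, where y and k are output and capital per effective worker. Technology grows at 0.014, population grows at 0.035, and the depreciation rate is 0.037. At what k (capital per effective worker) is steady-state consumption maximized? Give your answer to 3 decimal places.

k_gold ≈ 4.793

n + g + δ = 0.035 + 0.014 + 0.037 = 0.086.
At the golden rule the marginal product of capital equals n+g+δ: 0.27·k^(0.27−1) = 0.086. Solving, k_gold = (0.27/0.086)^(1/0.73) ≈ 4.7933.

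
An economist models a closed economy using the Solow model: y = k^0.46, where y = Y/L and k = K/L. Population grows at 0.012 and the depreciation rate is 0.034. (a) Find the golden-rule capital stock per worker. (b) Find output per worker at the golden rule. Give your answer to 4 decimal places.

(a) k_gold ≈ 71.0971; (b) y_gold ≈ 7.1097

The effective depreciation rate is n + δ = 0.012 + 0.034 = 0.046.
Maximizing c = f(k) − (n+δ)·k gives f'(k) = n+δ, i.e. 0.46·k^(0.46−1) = 0.046, so k_gold = (0.46/0.046)^(1/0.54) ≈ 71.0971.
y_gold = 71.0971^0.46 ≈ 7.1097.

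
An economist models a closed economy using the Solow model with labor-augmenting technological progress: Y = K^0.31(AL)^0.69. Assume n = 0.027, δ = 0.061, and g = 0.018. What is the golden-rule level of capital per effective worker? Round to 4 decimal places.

Capital per effective worker breaks even when investment replaces (n + g + δ)·k; here n + g + δ = 0.106.
Setting f'(k) = n+g+δ gives 0.31·k^(0.31−1) = 0.106, hence k_gold = (0.31/0.106)^(1/0.69) ≈ 4.7363.

k_gold ≈ 4.7363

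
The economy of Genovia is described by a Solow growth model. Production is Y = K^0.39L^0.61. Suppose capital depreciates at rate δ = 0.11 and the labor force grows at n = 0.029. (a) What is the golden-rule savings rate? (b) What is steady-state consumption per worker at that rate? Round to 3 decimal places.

(a) s_gold = 0.390; (b) c_gold ≈ 1.180

Break-even investment rate: n + δ = 0.029 + 0.11 = 0.139.
For Cobb-Douglas, s_gold equals capital's share: s_gold = 0.39.
Setting f'(k) = n+δ gives 0.39·k^(0.39−1) = 0.139, hence k_gold = (0.39/0.139)^(1/0.61) ≈ 5.4264.
y_gold = 5.4264^0.39 ≈ 1.9340; c_gold = (1−0.39)·y_gold ≈ 1.1797.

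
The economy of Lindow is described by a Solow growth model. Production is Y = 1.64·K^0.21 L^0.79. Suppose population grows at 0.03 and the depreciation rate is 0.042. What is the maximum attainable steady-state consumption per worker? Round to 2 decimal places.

The effective depreciation rate is n + δ = 0.03 + 0.042 = 0.072.
Setting f'(k) = n+δ gives 0.21·1.64·k^(0.21−1) = 0.072, hence k_gold = (0.21·1.64/0.072)^(1/0.79) ≈ 7.2513.
y_gold = 1.64·7.2513^0.21 ≈ 2.4862.
c_gold = y_gold − (n+δ)·k_gold = 2.4862 − 0.072·7.2513 ≈ 1.9641.

c_gold ≈ 1.96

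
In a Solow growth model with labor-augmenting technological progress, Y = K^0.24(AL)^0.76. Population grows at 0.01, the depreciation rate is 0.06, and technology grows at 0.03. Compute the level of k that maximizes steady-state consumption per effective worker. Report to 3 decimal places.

k_gold ≈ 3.164

The effective depreciation rate is n + g + δ = 0.01 + 0.03 + 0.06 = 0.1.
Maximizing c = f(k) − (n+g+δ)·k gives f'(k) = n+g+δ, i.e. 0.24·k^(0.24−1) = 0.1, so k_gold = (0.24/0.1)^(1/0.76) ≈ 3.1643.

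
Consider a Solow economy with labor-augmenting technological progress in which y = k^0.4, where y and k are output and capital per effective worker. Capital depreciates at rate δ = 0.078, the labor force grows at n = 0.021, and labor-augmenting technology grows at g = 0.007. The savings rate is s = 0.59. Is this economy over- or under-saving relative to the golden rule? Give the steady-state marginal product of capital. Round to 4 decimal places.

The effective depreciation rate is n + g + δ = 0.021 + 0.007 + 0.078 = 0.106.
Steady-state k*: s·k^0.4 = 0.106·k gives k* = (0.59/0.106)^(1/0.6) ≈ 17.4814.
MPK = 0.4·17.4814^(-0.6) ≈ 0.0719.
MPK < n+g+δ = 0.106, so the economy is dynamically inefficient (over-saving).

over-saving; MPK ≈ 0.0719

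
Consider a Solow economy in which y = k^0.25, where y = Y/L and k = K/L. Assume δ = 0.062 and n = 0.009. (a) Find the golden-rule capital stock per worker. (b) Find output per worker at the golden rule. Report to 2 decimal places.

The effective depreciation rate is n + δ = 0.009 + 0.062 = 0.071.
Golden rule sets MPK = n+δ: 0.25·k^(0.25−1) = 0.071, so k_gold = (0.25/0.071)^(1/0.75) ≈ 5.3568.
y_gold = 5.3568^0.25 ≈ 1.5213.

(a) k_gold ≈ 5.36; (b) y_gold ≈ 1.52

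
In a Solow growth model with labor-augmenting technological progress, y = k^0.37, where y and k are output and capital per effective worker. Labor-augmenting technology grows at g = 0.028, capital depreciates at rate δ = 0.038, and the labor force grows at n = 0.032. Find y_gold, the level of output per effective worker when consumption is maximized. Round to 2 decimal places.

Break-even investment rate: n + g + δ = 0.032 + 0.028 + 0.038 = 0.098.
Setting f'(k) = n+g+δ gives 0.37·k^(0.37−1) = 0.098, hence k_gold = (0.37/0.098)^(1/0.63) ≈ 8.2382.
Output: y_gold = k_gold^0.37 = 8.2382^0.37 ≈ 2.1820.

y_gold ≈ 2.18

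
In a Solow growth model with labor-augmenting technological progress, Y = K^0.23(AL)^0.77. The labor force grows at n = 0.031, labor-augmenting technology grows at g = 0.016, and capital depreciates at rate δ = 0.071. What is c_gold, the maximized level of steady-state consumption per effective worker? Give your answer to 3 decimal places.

c_gold ≈ 0.940

n + g + δ = 0.031 + 0.016 + 0.071 = 0.118.
Maximizing c = f(k) − (n+g+δ)·k gives f'(k) = n+g+δ, i.e. 0.23·k^(0.23−1) = 0.118, so k_gold = (0.23/0.118)^(1/0.77) ≈ 2.3792.
y_gold = 2.3792^0.23 ≈ 1.2206.
c_gold = y_gold − (n+g+δ)·k_gold = 1.2206 − 0.118·2.3792 ≈ 0.9399.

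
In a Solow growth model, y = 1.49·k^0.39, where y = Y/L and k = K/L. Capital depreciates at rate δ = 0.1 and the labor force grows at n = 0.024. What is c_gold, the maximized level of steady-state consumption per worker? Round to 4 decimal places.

The effective depreciation rate is n + δ = 0.024 + 0.1 = 0.124.
Setting f'(k) = n+δ gives 0.39·1.49·k^(0.39−1) = 0.124, hence k_gold = (0.39·1.49/0.124)^(1/0.61) ≈ 12.5811.
y_gold = 1.49·12.5811^0.39 ≈ 4.0002.
c_gold = y_gold − (n+δ)·k_gold = 4.0002 − 0.124·12.5811 ≈ 2.4401.

c_gold ≈ 2.4401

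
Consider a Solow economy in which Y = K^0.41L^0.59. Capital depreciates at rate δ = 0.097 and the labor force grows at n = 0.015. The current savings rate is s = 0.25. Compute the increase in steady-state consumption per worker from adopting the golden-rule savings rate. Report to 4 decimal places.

Δc ≈ 0.1434

Capital per worker breaks even when investment replaces (n + δ)·k; here n + δ = 0.112.
Current steady state (s = 0.25): k* = (0.25/0.112)^(1/0.59) ≈ 3.8999, y* = 3.8999^0.41 ≈ 1.7472, c* = (1−0.25)·1.7472 ≈ 1.3104.
Maximizing c = f(k) − (n+δ)·k gives f'(k) = n+δ, i.e. 0.41·k^(0.41−1) = 0.112, so k_gold = (0.41/0.112)^(1/0.59) ≈ 9.0198.
y_gold = 9.0198^0.41 ≈ 2.4639, c_gold = y_gold − 0.112·k_gold ≈ 1.4537.
Gain: Δc = 1.4537 − 1.3104 ≈ 0.1434.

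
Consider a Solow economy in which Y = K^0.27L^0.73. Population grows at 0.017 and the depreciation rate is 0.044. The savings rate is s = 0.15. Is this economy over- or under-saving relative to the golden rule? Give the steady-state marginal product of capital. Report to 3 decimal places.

under-saving; MPK ≈ 0.110

Capital per worker breaks even when investment replaces (n + δ)·k; here n + δ = 0.061.
Steady-state k*: s·k^0.27 = 0.061·k gives k* = (0.15/0.061)^(1/0.73) ≈ 3.4300.
MPK = 0.27·3.4300^(-0.73) ≈ 0.1098.
MPK > n+δ = 0.061, so the economy is dynamically efficient (under-saving).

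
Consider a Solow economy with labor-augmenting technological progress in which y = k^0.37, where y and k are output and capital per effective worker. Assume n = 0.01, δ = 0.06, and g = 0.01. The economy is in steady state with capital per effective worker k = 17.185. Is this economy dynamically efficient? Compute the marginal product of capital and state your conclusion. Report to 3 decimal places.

dynamically inefficient; MPK ≈ 0.062

The effective depreciation rate is n + g + δ = 0.01 + 0.01 + 0.06 = 0.08.
MPK = 0.37·k^(0.37−1) = 0.37·17.185^(-0.63) ≈ 0.0617.
MPK < 0.08, so the economy is dynamically inefficient (over-saving).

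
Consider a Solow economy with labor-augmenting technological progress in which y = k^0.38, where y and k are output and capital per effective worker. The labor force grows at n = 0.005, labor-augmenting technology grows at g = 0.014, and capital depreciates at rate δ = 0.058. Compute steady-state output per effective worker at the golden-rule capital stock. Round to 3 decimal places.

y_gold ≈ 2.660

The effective depreciation rate is n + g + δ = 0.005 + 0.014 + 0.058 = 0.077.
Golden rule sets MPK = n+g+δ: 0.38·k^(0.38−1) = 0.077, so k_gold = (0.38/0.077)^(1/0.62) ≈ 13.1285.
Output: y_gold = k_gold^0.38 = 13.1285^0.38 ≈ 2.6602.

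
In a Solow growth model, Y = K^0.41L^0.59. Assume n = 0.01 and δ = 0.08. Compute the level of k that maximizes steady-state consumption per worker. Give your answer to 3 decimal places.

k_gold ≈ 13.067

The effective depreciation rate is n + δ = 0.01 + 0.08 = 0.09.
Setting f'(k) = n+δ gives 0.41·k^(0.41−1) = 0.09, hence k_gold = (0.41/0.09)^(1/0.59) ≈ 13.0669.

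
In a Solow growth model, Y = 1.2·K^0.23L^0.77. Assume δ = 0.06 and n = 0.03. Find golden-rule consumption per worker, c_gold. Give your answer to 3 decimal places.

Capital per worker breaks even when investment replaces (n + δ)·k; here n + δ = 0.09.
Setting f'(k) = n+δ gives 0.23·1.2·k^(0.23−1) = 0.09, hence k_gold = (0.23·1.2/0.09)^(1/0.77) ≈ 4.2858.
y_gold = 1.2·4.2858^0.23 ≈ 1.6771.
c_gold = y_gold − (n+δ)·k_gold = 1.6771 − 0.09·4.2858 ≈ 1.2913.

c_gold ≈ 1.291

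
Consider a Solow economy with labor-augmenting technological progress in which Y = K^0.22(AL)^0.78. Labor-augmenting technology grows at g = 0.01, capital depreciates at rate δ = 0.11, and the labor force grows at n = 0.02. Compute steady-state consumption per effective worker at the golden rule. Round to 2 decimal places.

Capital per effective worker breaks even when investment replaces (n + g + δ)·k; here n + g + δ = 0.14.
At the golden rule the marginal product of capital equals n+g+δ: 0.22·k^(0.22−1) = 0.14. Solving, k_gold = (0.22/0.14)^(1/0.78) ≈ 1.7851.
y_gold = 1.7851^0.22 ≈ 1.1360.
c_gold = y_gold − (n+g+δ)·k_gold = 1.1360 − 0.14·1.7851 ≈ 0.8861.

c_gold ≈ 0.89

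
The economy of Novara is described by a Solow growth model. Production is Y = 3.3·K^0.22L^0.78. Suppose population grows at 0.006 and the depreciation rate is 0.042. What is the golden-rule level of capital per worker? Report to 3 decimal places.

Capital per worker breaks even when investment replaces (n + δ)·k; here n + δ = 0.048.
Maximizing c = f(k) − (n+δ)·k gives f'(k) = n+δ, i.e. 0.22·3.3·k^(0.22−1) = 0.048, so k_gold = (0.22·3.3/0.048)^(1/0.78) ≈ 32.5409.

k_gold ≈ 32.541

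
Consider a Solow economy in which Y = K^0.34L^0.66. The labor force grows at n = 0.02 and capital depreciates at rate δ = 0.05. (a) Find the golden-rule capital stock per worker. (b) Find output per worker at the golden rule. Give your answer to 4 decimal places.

(a) k_gold ≈ 10.9641; (b) y_gold ≈ 2.2573

n + δ = 0.02 + 0.05 = 0.07.
At the golden rule the marginal product of capital equals n+δ: 0.34·k^(0.34−1) = 0.07. Solving, k_gold = (0.34/0.07)^(1/0.66) ≈ 10.9641.
y_gold = 10.9641^0.34 ≈ 2.2573.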